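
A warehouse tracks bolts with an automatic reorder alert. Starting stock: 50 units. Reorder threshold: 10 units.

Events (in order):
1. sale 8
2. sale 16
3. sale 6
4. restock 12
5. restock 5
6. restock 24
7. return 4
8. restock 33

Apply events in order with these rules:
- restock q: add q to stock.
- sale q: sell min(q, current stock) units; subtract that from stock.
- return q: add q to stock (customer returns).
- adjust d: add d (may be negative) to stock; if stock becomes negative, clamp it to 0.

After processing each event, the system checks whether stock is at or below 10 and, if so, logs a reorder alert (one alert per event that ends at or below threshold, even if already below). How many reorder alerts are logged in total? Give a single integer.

Answer: 0

Derivation:
Processing events:
Start: stock = 50
  Event 1 (sale 8): sell min(8,50)=8. stock: 50 - 8 = 42. total_sold = 8
  Event 2 (sale 16): sell min(16,42)=16. stock: 42 - 16 = 26. total_sold = 24
  Event 3 (sale 6): sell min(6,26)=6. stock: 26 - 6 = 20. total_sold = 30
  Event 4 (restock 12): 20 + 12 = 32
  Event 5 (restock 5): 32 + 5 = 37
  Event 6 (restock 24): 37 + 24 = 61
  Event 7 (return 4): 61 + 4 = 65
  Event 8 (restock 33): 65 + 33 = 98
Final: stock = 98, total_sold = 30

Checking against threshold 10:
  After event 1: stock=42 > 10
  After event 2: stock=26 > 10
  After event 3: stock=20 > 10
  After event 4: stock=32 > 10
  After event 5: stock=37 > 10
  After event 6: stock=61 > 10
  After event 7: stock=65 > 10
  After event 8: stock=98 > 10
Alert events: []. Count = 0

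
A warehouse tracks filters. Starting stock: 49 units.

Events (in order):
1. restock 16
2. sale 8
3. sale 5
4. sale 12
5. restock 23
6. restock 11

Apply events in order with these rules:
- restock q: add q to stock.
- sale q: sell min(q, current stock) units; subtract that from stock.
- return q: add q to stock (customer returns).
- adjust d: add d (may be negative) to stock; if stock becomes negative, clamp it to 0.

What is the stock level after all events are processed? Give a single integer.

Answer: 74

Derivation:
Processing events:
Start: stock = 49
  Event 1 (restock 16): 49 + 16 = 65
  Event 2 (sale 8): sell min(8,65)=8. stock: 65 - 8 = 57. total_sold = 8
  Event 3 (sale 5): sell min(5,57)=5. stock: 57 - 5 = 52. total_sold = 13
  Event 4 (sale 12): sell min(12,52)=12. stock: 52 - 12 = 40. total_sold = 25
  Event 5 (restock 23): 40 + 23 = 63
  Event 6 (restock 11): 63 + 11 = 74
Final: stock = 74, total_sold = 25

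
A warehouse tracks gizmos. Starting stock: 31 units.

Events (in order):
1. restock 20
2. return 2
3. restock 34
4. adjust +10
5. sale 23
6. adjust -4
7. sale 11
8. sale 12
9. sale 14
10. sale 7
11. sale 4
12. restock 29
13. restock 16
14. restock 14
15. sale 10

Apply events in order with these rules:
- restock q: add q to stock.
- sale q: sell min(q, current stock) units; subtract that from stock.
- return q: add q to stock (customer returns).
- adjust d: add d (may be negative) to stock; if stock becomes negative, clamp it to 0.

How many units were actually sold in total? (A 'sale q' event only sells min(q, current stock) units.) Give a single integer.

Answer: 81

Derivation:
Processing events:
Start: stock = 31
  Event 1 (restock 20): 31 + 20 = 51
  Event 2 (return 2): 51 + 2 = 53
  Event 3 (restock 34): 53 + 34 = 87
  Event 4 (adjust +10): 87 + 10 = 97
  Event 5 (sale 23): sell min(23,97)=23. stock: 97 - 23 = 74. total_sold = 23
  Event 6 (adjust -4): 74 + -4 = 70
  Event 7 (sale 11): sell min(11,70)=11. stock: 70 - 11 = 59. total_sold = 34
  Event 8 (sale 12): sell min(12,59)=12. stock: 59 - 12 = 47. total_sold = 46
  Event 9 (sale 14): sell min(14,47)=14. stock: 47 - 14 = 33. total_sold = 60
  Event 10 (sale 7): sell min(7,33)=7. stock: 33 - 7 = 26. total_sold = 67
  Event 11 (sale 4): sell min(4,26)=4. stock: 26 - 4 = 22. total_sold = 71
  Event 12 (restock 29): 22 + 29 = 51
  Event 13 (restock 16): 51 + 16 = 67
  Event 14 (restock 14): 67 + 14 = 81
  Event 15 (sale 10): sell min(10,81)=10. stock: 81 - 10 = 71. total_sold = 81
Final: stock = 71, total_sold = 81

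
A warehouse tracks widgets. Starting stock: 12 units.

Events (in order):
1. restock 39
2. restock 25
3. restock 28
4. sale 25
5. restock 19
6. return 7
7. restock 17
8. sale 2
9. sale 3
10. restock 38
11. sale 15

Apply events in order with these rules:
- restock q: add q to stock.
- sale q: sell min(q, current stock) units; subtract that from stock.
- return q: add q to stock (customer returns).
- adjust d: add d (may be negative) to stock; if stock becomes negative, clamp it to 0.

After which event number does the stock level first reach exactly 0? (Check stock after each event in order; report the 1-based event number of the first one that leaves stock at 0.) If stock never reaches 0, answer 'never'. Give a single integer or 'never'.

Processing events:
Start: stock = 12
  Event 1 (restock 39): 12 + 39 = 51
  Event 2 (restock 25): 51 + 25 = 76
  Event 3 (restock 28): 76 + 28 = 104
  Event 4 (sale 25): sell min(25,104)=25. stock: 104 - 25 = 79. total_sold = 25
  Event 5 (restock 19): 79 + 19 = 98
  Event 6 (return 7): 98 + 7 = 105
  Event 7 (restock 17): 105 + 17 = 122
  Event 8 (sale 2): sell min(2,122)=2. stock: 122 - 2 = 120. total_sold = 27
  Event 9 (sale 3): sell min(3,120)=3. stock: 120 - 3 = 117. total_sold = 30
  Event 10 (restock 38): 117 + 38 = 155
  Event 11 (sale 15): sell min(15,155)=15. stock: 155 - 15 = 140. total_sold = 45
Final: stock = 140, total_sold = 45

Stock never reaches 0.

Answer: never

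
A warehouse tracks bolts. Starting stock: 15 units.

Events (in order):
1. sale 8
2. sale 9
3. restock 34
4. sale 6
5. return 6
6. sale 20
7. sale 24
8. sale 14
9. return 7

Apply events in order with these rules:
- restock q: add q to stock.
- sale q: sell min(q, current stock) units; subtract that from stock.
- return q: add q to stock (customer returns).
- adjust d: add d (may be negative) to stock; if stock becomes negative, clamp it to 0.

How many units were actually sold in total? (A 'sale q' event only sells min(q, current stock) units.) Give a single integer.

Answer: 55

Derivation:
Processing events:
Start: stock = 15
  Event 1 (sale 8): sell min(8,15)=8. stock: 15 - 8 = 7. total_sold = 8
  Event 2 (sale 9): sell min(9,7)=7. stock: 7 - 7 = 0. total_sold = 15
  Event 3 (restock 34): 0 + 34 = 34
  Event 4 (sale 6): sell min(6,34)=6. stock: 34 - 6 = 28. total_sold = 21
  Event 5 (return 6): 28 + 6 = 34
  Event 6 (sale 20): sell min(20,34)=20. stock: 34 - 20 = 14. total_sold = 41
  Event 7 (sale 24): sell min(24,14)=14. stock: 14 - 14 = 0. total_sold = 55
  Event 8 (sale 14): sell min(14,0)=0. stock: 0 - 0 = 0. total_sold = 55
  Event 9 (return 7): 0 + 7 = 7
Final: stock = 7, total_sold = 55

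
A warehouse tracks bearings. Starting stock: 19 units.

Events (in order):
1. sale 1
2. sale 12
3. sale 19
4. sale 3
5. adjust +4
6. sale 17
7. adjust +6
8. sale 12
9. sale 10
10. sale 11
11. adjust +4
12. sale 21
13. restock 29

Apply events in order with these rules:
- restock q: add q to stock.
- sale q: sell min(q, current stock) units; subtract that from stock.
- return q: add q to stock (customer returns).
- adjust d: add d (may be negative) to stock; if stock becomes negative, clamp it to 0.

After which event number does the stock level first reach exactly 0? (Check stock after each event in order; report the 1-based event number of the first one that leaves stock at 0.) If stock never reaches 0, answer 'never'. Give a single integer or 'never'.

Processing events:
Start: stock = 19
  Event 1 (sale 1): sell min(1,19)=1. stock: 19 - 1 = 18. total_sold = 1
  Event 2 (sale 12): sell min(12,18)=12. stock: 18 - 12 = 6. total_sold = 13
  Event 3 (sale 19): sell min(19,6)=6. stock: 6 - 6 = 0. total_sold = 19
  Event 4 (sale 3): sell min(3,0)=0. stock: 0 - 0 = 0. total_sold = 19
  Event 5 (adjust +4): 0 + 4 = 4
  Event 6 (sale 17): sell min(17,4)=4. stock: 4 - 4 = 0. total_sold = 23
  Event 7 (adjust +6): 0 + 6 = 6
  Event 8 (sale 12): sell min(12,6)=6. stock: 6 - 6 = 0. total_sold = 29
  Event 9 (sale 10): sell min(10,0)=0. stock: 0 - 0 = 0. total_sold = 29
  Event 10 (sale 11): sell min(11,0)=0. stock: 0 - 0 = 0. total_sold = 29
  Event 11 (adjust +4): 0 + 4 = 4
  Event 12 (sale 21): sell min(21,4)=4. stock: 4 - 4 = 0. total_sold = 33
  Event 13 (restock 29): 0 + 29 = 29
Final: stock = 29, total_sold = 33

First zero at event 3.

Answer: 3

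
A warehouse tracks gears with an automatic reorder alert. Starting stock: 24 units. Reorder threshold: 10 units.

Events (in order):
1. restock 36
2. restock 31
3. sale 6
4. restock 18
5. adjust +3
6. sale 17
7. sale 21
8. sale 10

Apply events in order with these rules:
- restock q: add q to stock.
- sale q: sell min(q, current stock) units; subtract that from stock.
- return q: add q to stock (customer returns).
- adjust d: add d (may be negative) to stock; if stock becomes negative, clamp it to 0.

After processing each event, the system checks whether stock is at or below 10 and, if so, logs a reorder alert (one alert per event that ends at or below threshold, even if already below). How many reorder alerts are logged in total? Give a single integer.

Processing events:
Start: stock = 24
  Event 1 (restock 36): 24 + 36 = 60
  Event 2 (restock 31): 60 + 31 = 91
  Event 3 (sale 6): sell min(6,91)=6. stock: 91 - 6 = 85. total_sold = 6
  Event 4 (restock 18): 85 + 18 = 103
  Event 5 (adjust +3): 103 + 3 = 106
  Event 6 (sale 17): sell min(17,106)=17. stock: 106 - 17 = 89. total_sold = 23
  Event 7 (sale 21): sell min(21,89)=21. stock: 89 - 21 = 68. total_sold = 44
  Event 8 (sale 10): sell min(10,68)=10. stock: 68 - 10 = 58. total_sold = 54
Final: stock = 58, total_sold = 54

Checking against threshold 10:
  After event 1: stock=60 > 10
  After event 2: stock=91 > 10
  After event 3: stock=85 > 10
  After event 4: stock=103 > 10
  After event 5: stock=106 > 10
  After event 6: stock=89 > 10
  After event 7: stock=68 > 10
  After event 8: stock=58 > 10
Alert events: []. Count = 0

Answer: 0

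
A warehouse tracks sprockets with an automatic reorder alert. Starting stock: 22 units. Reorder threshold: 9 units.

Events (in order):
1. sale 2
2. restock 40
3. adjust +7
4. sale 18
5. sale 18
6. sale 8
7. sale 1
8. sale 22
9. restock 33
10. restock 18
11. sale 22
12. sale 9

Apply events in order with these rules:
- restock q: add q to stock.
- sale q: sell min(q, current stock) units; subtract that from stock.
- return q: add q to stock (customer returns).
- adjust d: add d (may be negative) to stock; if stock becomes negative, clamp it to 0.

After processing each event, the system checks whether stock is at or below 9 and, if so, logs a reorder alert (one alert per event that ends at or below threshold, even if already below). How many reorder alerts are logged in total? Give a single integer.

Processing events:
Start: stock = 22
  Event 1 (sale 2): sell min(2,22)=2. stock: 22 - 2 = 20. total_sold = 2
  Event 2 (restock 40): 20 + 40 = 60
  Event 3 (adjust +7): 60 + 7 = 67
  Event 4 (sale 18): sell min(18,67)=18. stock: 67 - 18 = 49. total_sold = 20
  Event 5 (sale 18): sell min(18,49)=18. stock: 49 - 18 = 31. total_sold = 38
  Event 6 (sale 8): sell min(8,31)=8. stock: 31 - 8 = 23. total_sold = 46
  Event 7 (sale 1): sell min(1,23)=1. stock: 23 - 1 = 22. total_sold = 47
  Event 8 (sale 22): sell min(22,22)=22. stock: 22 - 22 = 0. total_sold = 69
  Event 9 (restock 33): 0 + 33 = 33
  Event 10 (restock 18): 33 + 18 = 51
  Event 11 (sale 22): sell min(22,51)=22. stock: 51 - 22 = 29. total_sold = 91
  Event 12 (sale 9): sell min(9,29)=9. stock: 29 - 9 = 20. total_sold = 100
Final: stock = 20, total_sold = 100

Checking against threshold 9:
  After event 1: stock=20 > 9
  After event 2: stock=60 > 9
  After event 3: stock=67 > 9
  After event 4: stock=49 > 9
  After event 5: stock=31 > 9
  After event 6: stock=23 > 9
  After event 7: stock=22 > 9
  After event 8: stock=0 <= 9 -> ALERT
  After event 9: stock=33 > 9
  After event 10: stock=51 > 9
  After event 11: stock=29 > 9
  After event 12: stock=20 > 9
Alert events: [8]. Count = 1

Answer: 1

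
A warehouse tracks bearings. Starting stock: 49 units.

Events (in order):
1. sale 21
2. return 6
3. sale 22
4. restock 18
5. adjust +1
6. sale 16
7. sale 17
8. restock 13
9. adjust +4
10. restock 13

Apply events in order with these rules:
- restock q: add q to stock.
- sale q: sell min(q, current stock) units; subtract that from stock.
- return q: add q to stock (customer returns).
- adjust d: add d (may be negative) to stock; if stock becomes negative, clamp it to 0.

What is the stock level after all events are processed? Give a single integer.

Answer: 30

Derivation:
Processing events:
Start: stock = 49
  Event 1 (sale 21): sell min(21,49)=21. stock: 49 - 21 = 28. total_sold = 21
  Event 2 (return 6): 28 + 6 = 34
  Event 3 (sale 22): sell min(22,34)=22. stock: 34 - 22 = 12. total_sold = 43
  Event 4 (restock 18): 12 + 18 = 30
  Event 5 (adjust +1): 30 + 1 = 31
  Event 6 (sale 16): sell min(16,31)=16. stock: 31 - 16 = 15. total_sold = 59
  Event 7 (sale 17): sell min(17,15)=15. stock: 15 - 15 = 0. total_sold = 74
  Event 8 (restock 13): 0 + 13 = 13
  Event 9 (adjust +4): 13 + 4 = 17
  Event 10 (restock 13): 17 + 13 = 30
Final: stock = 30, total_sold = 74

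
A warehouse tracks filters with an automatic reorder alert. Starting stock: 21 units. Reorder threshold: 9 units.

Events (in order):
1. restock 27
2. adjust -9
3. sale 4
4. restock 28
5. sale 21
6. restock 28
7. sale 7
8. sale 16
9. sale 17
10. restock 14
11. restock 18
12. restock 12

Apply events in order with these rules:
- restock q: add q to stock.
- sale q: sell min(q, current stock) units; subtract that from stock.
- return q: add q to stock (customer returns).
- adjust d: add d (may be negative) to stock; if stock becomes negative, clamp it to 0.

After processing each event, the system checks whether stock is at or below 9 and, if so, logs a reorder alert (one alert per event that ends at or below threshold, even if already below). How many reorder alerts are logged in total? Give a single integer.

Processing events:
Start: stock = 21
  Event 1 (restock 27): 21 + 27 = 48
  Event 2 (adjust -9): 48 + -9 = 39
  Event 3 (sale 4): sell min(4,39)=4. stock: 39 - 4 = 35. total_sold = 4
  Event 4 (restock 28): 35 + 28 = 63
  Event 5 (sale 21): sell min(21,63)=21. stock: 63 - 21 = 42. total_sold = 25
  Event 6 (restock 28): 42 + 28 = 70
  Event 7 (sale 7): sell min(7,70)=7. stock: 70 - 7 = 63. total_sold = 32
  Event 8 (sale 16): sell min(16,63)=16. stock: 63 - 16 = 47. total_sold = 48
  Event 9 (sale 17): sell min(17,47)=17. stock: 47 - 17 = 30. total_sold = 65
  Event 10 (restock 14): 30 + 14 = 44
  Event 11 (restock 18): 44 + 18 = 62
  Event 12 (restock 12): 62 + 12 = 74
Final: stock = 74, total_sold = 65

Checking against threshold 9:
  After event 1: stock=48 > 9
  After event 2: stock=39 > 9
  After event 3: stock=35 > 9
  After event 4: stock=63 > 9
  After event 5: stock=42 > 9
  After event 6: stock=70 > 9
  After event 7: stock=63 > 9
  After event 8: stock=47 > 9
  After event 9: stock=30 > 9
  After event 10: stock=44 > 9
  After event 11: stock=62 > 9
  After event 12: stock=74 > 9
Alert events: []. Count = 0

Answer: 0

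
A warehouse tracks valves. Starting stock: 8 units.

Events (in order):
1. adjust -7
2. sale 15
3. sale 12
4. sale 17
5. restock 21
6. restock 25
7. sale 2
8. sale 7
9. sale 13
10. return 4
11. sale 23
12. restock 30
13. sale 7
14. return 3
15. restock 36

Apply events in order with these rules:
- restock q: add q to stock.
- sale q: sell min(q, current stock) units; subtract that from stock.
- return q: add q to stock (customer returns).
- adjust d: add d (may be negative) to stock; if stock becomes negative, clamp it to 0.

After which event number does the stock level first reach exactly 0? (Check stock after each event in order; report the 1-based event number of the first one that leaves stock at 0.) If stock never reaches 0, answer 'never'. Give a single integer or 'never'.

Answer: 2

Derivation:
Processing events:
Start: stock = 8
  Event 1 (adjust -7): 8 + -7 = 1
  Event 2 (sale 15): sell min(15,1)=1. stock: 1 - 1 = 0. total_sold = 1
  Event 3 (sale 12): sell min(12,0)=0. stock: 0 - 0 = 0. total_sold = 1
  Event 4 (sale 17): sell min(17,0)=0. stock: 0 - 0 = 0. total_sold = 1
  Event 5 (restock 21): 0 + 21 = 21
  Event 6 (restock 25): 21 + 25 = 46
  Event 7 (sale 2): sell min(2,46)=2. stock: 46 - 2 = 44. total_sold = 3
  Event 8 (sale 7): sell min(7,44)=7. stock: 44 - 7 = 37. total_sold = 10
  Event 9 (sale 13): sell min(13,37)=13. stock: 37 - 13 = 24. total_sold = 23
  Event 10 (return 4): 24 + 4 = 28
  Event 11 (sale 23): sell min(23,28)=23. stock: 28 - 23 = 5. total_sold = 46
  Event 12 (restock 30): 5 + 30 = 35
  Event 13 (sale 7): sell min(7,35)=7. stock: 35 - 7 = 28. total_sold = 53
  Event 14 (return 3): 28 + 3 = 31
  Event 15 (restock 36): 31 + 36 = 67
Final: stock = 67, total_sold = 53

First zero at event 2.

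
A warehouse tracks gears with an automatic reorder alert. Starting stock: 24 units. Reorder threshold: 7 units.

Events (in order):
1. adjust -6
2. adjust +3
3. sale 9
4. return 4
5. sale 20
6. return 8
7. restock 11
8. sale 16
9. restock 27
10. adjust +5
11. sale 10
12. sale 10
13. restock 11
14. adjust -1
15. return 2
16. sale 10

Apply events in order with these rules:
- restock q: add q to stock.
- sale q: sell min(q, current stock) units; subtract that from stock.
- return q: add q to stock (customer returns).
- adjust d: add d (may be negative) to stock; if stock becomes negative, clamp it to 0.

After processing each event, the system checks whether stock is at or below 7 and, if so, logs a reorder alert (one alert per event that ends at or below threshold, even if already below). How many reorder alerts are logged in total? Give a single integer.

Answer: 2

Derivation:
Processing events:
Start: stock = 24
  Event 1 (adjust -6): 24 + -6 = 18
  Event 2 (adjust +3): 18 + 3 = 21
  Event 3 (sale 9): sell min(9,21)=9. stock: 21 - 9 = 12. total_sold = 9
  Event 4 (return 4): 12 + 4 = 16
  Event 5 (sale 20): sell min(20,16)=16. stock: 16 - 16 = 0. total_sold = 25
  Event 6 (return 8): 0 + 8 = 8
  Event 7 (restock 11): 8 + 11 = 19
  Event 8 (sale 16): sell min(16,19)=16. stock: 19 - 16 = 3. total_sold = 41
  Event 9 (restock 27): 3 + 27 = 30
  Event 10 (adjust +5): 30 + 5 = 35
  Event 11 (sale 10): sell min(10,35)=10. stock: 35 - 10 = 25. total_sold = 51
  Event 12 (sale 10): sell min(10,25)=10. stock: 25 - 10 = 15. total_sold = 61
  Event 13 (restock 11): 15 + 11 = 26
  Event 14 (adjust -1): 26 + -1 = 25
  Event 15 (return 2): 25 + 2 = 27
  Event 16 (sale 10): sell min(10,27)=10. stock: 27 - 10 = 17. total_sold = 71
Final: stock = 17, total_sold = 71

Checking against threshold 7:
  After event 1: stock=18 > 7
  After event 2: stock=21 > 7
  After event 3: stock=12 > 7
  After event 4: stock=16 > 7
  After event 5: stock=0 <= 7 -> ALERT
  After event 6: stock=8 > 7
  After event 7: stock=19 > 7
  After event 8: stock=3 <= 7 -> ALERT
  After event 9: stock=30 > 7
  After event 10: stock=35 > 7
  After event 11: stock=25 > 7
  After event 12: stock=15 > 7
  After event 13: stock=26 > 7
  After event 14: stock=25 > 7
  After event 15: stock=27 > 7
  After event 16: stock=17 > 7
Alert events: [5, 8]. Count = 2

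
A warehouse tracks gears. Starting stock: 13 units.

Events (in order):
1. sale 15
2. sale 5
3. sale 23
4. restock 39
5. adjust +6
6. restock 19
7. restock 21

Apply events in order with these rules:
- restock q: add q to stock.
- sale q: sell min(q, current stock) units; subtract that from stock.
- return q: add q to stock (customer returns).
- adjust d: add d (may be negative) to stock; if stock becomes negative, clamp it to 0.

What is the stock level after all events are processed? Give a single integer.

Processing events:
Start: stock = 13
  Event 1 (sale 15): sell min(15,13)=13. stock: 13 - 13 = 0. total_sold = 13
  Event 2 (sale 5): sell min(5,0)=0. stock: 0 - 0 = 0. total_sold = 13
  Event 3 (sale 23): sell min(23,0)=0. stock: 0 - 0 = 0. total_sold = 13
  Event 4 (restock 39): 0 + 39 = 39
  Event 5 (adjust +6): 39 + 6 = 45
  Event 6 (restock 19): 45 + 19 = 64
  Event 7 (restock 21): 64 + 21 = 85
Final: stock = 85, total_sold = 13

Answer: 85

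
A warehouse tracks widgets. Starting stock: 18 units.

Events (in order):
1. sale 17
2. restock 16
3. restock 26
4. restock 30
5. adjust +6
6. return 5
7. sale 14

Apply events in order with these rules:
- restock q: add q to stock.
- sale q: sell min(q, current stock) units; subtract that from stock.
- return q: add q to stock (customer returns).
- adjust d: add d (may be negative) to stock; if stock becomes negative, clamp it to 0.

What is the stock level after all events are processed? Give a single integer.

Answer: 70

Derivation:
Processing events:
Start: stock = 18
  Event 1 (sale 17): sell min(17,18)=17. stock: 18 - 17 = 1. total_sold = 17
  Event 2 (restock 16): 1 + 16 = 17
  Event 3 (restock 26): 17 + 26 = 43
  Event 4 (restock 30): 43 + 30 = 73
  Event 5 (adjust +6): 73 + 6 = 79
  Event 6 (return 5): 79 + 5 = 84
  Event 7 (sale 14): sell min(14,84)=14. stock: 84 - 14 = 70. total_sold = 31
Final: stock = 70, total_sold = 31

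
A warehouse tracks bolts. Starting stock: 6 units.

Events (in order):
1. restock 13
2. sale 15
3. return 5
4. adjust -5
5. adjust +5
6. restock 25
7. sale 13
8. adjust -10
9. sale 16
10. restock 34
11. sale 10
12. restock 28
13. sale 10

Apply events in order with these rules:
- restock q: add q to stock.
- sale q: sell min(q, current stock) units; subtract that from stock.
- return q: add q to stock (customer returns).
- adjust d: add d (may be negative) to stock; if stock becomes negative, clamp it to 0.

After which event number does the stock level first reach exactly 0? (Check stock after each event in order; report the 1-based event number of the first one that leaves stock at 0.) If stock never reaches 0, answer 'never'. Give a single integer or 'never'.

Answer: 9

Derivation:
Processing events:
Start: stock = 6
  Event 1 (restock 13): 6 + 13 = 19
  Event 2 (sale 15): sell min(15,19)=15. stock: 19 - 15 = 4. total_sold = 15
  Event 3 (return 5): 4 + 5 = 9
  Event 4 (adjust -5): 9 + -5 = 4
  Event 5 (adjust +5): 4 + 5 = 9
  Event 6 (restock 25): 9 + 25 = 34
  Event 7 (sale 13): sell min(13,34)=13. stock: 34 - 13 = 21. total_sold = 28
  Event 8 (adjust -10): 21 + -10 = 11
  Event 9 (sale 16): sell min(16,11)=11. stock: 11 - 11 = 0. total_sold = 39
  Event 10 (restock 34): 0 + 34 = 34
  Event 11 (sale 10): sell min(10,34)=10. stock: 34 - 10 = 24. total_sold = 49
  Event 12 (restock 28): 24 + 28 = 52
  Event 13 (sale 10): sell min(10,52)=10. stock: 52 - 10 = 42. total_sold = 59
Final: stock = 42, total_sold = 59

First zero at event 9.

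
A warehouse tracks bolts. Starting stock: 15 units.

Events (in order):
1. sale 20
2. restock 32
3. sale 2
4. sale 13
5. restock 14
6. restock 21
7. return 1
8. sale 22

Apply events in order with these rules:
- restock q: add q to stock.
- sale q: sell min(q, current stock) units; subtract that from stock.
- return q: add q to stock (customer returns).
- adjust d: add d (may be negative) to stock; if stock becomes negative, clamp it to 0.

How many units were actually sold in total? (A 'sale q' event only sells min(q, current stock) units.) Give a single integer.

Answer: 52

Derivation:
Processing events:
Start: stock = 15
  Event 1 (sale 20): sell min(20,15)=15. stock: 15 - 15 = 0. total_sold = 15
  Event 2 (restock 32): 0 + 32 = 32
  Event 3 (sale 2): sell min(2,32)=2. stock: 32 - 2 = 30. total_sold = 17
  Event 4 (sale 13): sell min(13,30)=13. stock: 30 - 13 = 17. total_sold = 30
  Event 5 (restock 14): 17 + 14 = 31
  Event 6 (restock 21): 31 + 21 = 52
  Event 7 (return 1): 52 + 1 = 53
  Event 8 (sale 22): sell min(22,53)=22. stock: 53 - 22 = 31. total_sold = 52
Final: stock = 31, total_sold = 52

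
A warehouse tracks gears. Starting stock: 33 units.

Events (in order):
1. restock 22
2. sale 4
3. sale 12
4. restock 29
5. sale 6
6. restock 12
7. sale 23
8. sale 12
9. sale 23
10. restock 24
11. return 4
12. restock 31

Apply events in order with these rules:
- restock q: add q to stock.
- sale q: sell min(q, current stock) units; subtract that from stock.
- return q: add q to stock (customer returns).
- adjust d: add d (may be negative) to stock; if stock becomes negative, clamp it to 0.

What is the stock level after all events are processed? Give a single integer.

Processing events:
Start: stock = 33
  Event 1 (restock 22): 33 + 22 = 55
  Event 2 (sale 4): sell min(4,55)=4. stock: 55 - 4 = 51. total_sold = 4
  Event 3 (sale 12): sell min(12,51)=12. stock: 51 - 12 = 39. total_sold = 16
  Event 4 (restock 29): 39 + 29 = 68
  Event 5 (sale 6): sell min(6,68)=6. stock: 68 - 6 = 62. total_sold = 22
  Event 6 (restock 12): 62 + 12 = 74
  Event 7 (sale 23): sell min(23,74)=23. stock: 74 - 23 = 51. total_sold = 45
  Event 8 (sale 12): sell min(12,51)=12. stock: 51 - 12 = 39. total_sold = 57
  Event 9 (sale 23): sell min(23,39)=23. stock: 39 - 23 = 16. total_sold = 80
  Event 10 (restock 24): 16 + 24 = 40
  Event 11 (return 4): 40 + 4 = 44
  Event 12 (restock 31): 44 + 31 = 75
Final: stock = 75, total_sold = 80

Answer: 75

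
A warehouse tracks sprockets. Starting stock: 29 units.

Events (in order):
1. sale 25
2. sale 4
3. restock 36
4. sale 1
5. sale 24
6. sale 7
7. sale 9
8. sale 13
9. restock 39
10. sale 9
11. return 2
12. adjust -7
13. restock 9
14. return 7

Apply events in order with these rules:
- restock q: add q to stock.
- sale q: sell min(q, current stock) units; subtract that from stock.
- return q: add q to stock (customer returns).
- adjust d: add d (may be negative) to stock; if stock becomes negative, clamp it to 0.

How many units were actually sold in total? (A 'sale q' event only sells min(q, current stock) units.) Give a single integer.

Answer: 74

Derivation:
Processing events:
Start: stock = 29
  Event 1 (sale 25): sell min(25,29)=25. stock: 29 - 25 = 4. total_sold = 25
  Event 2 (sale 4): sell min(4,4)=4. stock: 4 - 4 = 0. total_sold = 29
  Event 3 (restock 36): 0 + 36 = 36
  Event 4 (sale 1): sell min(1,36)=1. stock: 36 - 1 = 35. total_sold = 30
  Event 5 (sale 24): sell min(24,35)=24. stock: 35 - 24 = 11. total_sold = 54
  Event 6 (sale 7): sell min(7,11)=7. stock: 11 - 7 = 4. total_sold = 61
  Event 7 (sale 9): sell min(9,4)=4. stock: 4 - 4 = 0. total_sold = 65
  Event 8 (sale 13): sell min(13,0)=0. stock: 0 - 0 = 0. total_sold = 65
  Event 9 (restock 39): 0 + 39 = 39
  Event 10 (sale 9): sell min(9,39)=9. stock: 39 - 9 = 30. total_sold = 74
  Event 11 (return 2): 30 + 2 = 32
  Event 12 (adjust -7): 32 + -7 = 25
  Event 13 (restock 9): 25 + 9 = 34
  Event 14 (return 7): 34 + 7 = 41
Final: stock = 41, total_sold = 74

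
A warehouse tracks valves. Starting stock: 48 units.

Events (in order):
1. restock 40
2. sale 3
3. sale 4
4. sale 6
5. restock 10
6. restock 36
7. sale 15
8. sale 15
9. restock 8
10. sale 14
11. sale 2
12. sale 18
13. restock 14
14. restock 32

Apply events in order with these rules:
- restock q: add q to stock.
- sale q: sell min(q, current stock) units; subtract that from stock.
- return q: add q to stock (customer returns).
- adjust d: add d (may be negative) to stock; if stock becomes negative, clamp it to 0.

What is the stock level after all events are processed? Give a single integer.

Processing events:
Start: stock = 48
  Event 1 (restock 40): 48 + 40 = 88
  Event 2 (sale 3): sell min(3,88)=3. stock: 88 - 3 = 85. total_sold = 3
  Event 3 (sale 4): sell min(4,85)=4. stock: 85 - 4 = 81. total_sold = 7
  Event 4 (sale 6): sell min(6,81)=6. stock: 81 - 6 = 75. total_sold = 13
  Event 5 (restock 10): 75 + 10 = 85
  Event 6 (restock 36): 85 + 36 = 121
  Event 7 (sale 15): sell min(15,121)=15. stock: 121 - 15 = 106. total_sold = 28
  Event 8 (sale 15): sell min(15,106)=15. stock: 106 - 15 = 91. total_sold = 43
  Event 9 (restock 8): 91 + 8 = 99
  Event 10 (sale 14): sell min(14,99)=14. stock: 99 - 14 = 85. total_sold = 57
  Event 11 (sale 2): sell min(2,85)=2. stock: 85 - 2 = 83. total_sold = 59
  Event 12 (sale 18): sell min(18,83)=18. stock: 83 - 18 = 65. total_sold = 77
  Event 13 (restock 14): 65 + 14 = 79
  Event 14 (restock 32): 79 + 32 = 111
Final: stock = 111, total_sold = 77

Answer: 111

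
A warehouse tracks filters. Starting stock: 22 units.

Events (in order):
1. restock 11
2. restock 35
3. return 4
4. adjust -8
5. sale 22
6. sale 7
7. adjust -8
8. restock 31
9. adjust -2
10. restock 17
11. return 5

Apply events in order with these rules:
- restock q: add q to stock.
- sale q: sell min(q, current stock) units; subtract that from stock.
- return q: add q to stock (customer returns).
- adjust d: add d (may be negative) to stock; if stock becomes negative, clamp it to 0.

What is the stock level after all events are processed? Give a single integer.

Answer: 78

Derivation:
Processing events:
Start: stock = 22
  Event 1 (restock 11): 22 + 11 = 33
  Event 2 (restock 35): 33 + 35 = 68
  Event 3 (return 4): 68 + 4 = 72
  Event 4 (adjust -8): 72 + -8 = 64
  Event 5 (sale 22): sell min(22,64)=22. stock: 64 - 22 = 42. total_sold = 22
  Event 6 (sale 7): sell min(7,42)=7. stock: 42 - 7 = 35. total_sold = 29
  Event 7 (adjust -8): 35 + -8 = 27
  Event 8 (restock 31): 27 + 31 = 58
  Event 9 (adjust -2): 58 + -2 = 56
  Event 10 (restock 17): 56 + 17 = 73
  Event 11 (return 5): 73 + 5 = 78
Final: stock = 78, total_sold = 29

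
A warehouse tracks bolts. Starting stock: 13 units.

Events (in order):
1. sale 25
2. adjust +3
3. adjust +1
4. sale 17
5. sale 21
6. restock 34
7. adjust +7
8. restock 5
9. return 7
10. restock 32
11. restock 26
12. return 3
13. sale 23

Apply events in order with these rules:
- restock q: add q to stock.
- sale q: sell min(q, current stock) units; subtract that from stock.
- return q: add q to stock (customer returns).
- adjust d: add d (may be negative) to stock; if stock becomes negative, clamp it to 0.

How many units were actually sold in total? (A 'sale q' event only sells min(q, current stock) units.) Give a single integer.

Answer: 40

Derivation:
Processing events:
Start: stock = 13
  Event 1 (sale 25): sell min(25,13)=13. stock: 13 - 13 = 0. total_sold = 13
  Event 2 (adjust +3): 0 + 3 = 3
  Event 3 (adjust +1): 3 + 1 = 4
  Event 4 (sale 17): sell min(17,4)=4. stock: 4 - 4 = 0. total_sold = 17
  Event 5 (sale 21): sell min(21,0)=0. stock: 0 - 0 = 0. total_sold = 17
  Event 6 (restock 34): 0 + 34 = 34
  Event 7 (adjust +7): 34 + 7 = 41
  Event 8 (restock 5): 41 + 5 = 46
  Event 9 (return 7): 46 + 7 = 53
  Event 10 (restock 32): 53 + 32 = 85
  Event 11 (restock 26): 85 + 26 = 111
  Event 12 (return 3): 111 + 3 = 114
  Event 13 (sale 23): sell min(23,114)=23. stock: 114 - 23 = 91. total_sold = 40
Final: stock = 91, total_sold = 40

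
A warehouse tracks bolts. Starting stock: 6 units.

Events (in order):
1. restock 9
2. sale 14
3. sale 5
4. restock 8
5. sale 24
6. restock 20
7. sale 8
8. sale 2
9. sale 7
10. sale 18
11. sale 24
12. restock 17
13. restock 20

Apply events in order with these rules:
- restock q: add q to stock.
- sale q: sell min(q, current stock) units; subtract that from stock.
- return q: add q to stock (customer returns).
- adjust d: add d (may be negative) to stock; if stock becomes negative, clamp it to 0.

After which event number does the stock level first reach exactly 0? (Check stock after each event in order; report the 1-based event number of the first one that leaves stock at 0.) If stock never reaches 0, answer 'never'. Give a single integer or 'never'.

Processing events:
Start: stock = 6
  Event 1 (restock 9): 6 + 9 = 15
  Event 2 (sale 14): sell min(14,15)=14. stock: 15 - 14 = 1. total_sold = 14
  Event 3 (sale 5): sell min(5,1)=1. stock: 1 - 1 = 0. total_sold = 15
  Event 4 (restock 8): 0 + 8 = 8
  Event 5 (sale 24): sell min(24,8)=8. stock: 8 - 8 = 0. total_sold = 23
  Event 6 (restock 20): 0 + 20 = 20
  Event 7 (sale 8): sell min(8,20)=8. stock: 20 - 8 = 12. total_sold = 31
  Event 8 (sale 2): sell min(2,12)=2. stock: 12 - 2 = 10. total_sold = 33
  Event 9 (sale 7): sell min(7,10)=7. stock: 10 - 7 = 3. total_sold = 40
  Event 10 (sale 18): sell min(18,3)=3. stock: 3 - 3 = 0. total_sold = 43
  Event 11 (sale 24): sell min(24,0)=0. stock: 0 - 0 = 0. total_sold = 43
  Event 12 (restock 17): 0 + 17 = 17
  Event 13 (restock 20): 17 + 20 = 37
Final: stock = 37, total_sold = 43

First zero at event 3.

Answer: 3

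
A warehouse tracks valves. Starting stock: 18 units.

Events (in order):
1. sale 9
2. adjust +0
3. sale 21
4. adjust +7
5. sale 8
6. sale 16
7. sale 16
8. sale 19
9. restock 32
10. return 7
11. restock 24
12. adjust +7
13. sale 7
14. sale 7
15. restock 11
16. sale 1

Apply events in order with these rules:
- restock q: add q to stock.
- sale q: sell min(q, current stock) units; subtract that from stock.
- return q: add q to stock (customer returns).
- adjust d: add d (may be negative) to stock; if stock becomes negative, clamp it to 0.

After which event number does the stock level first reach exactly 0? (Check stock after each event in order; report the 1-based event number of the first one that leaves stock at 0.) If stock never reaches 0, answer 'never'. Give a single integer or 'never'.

Processing events:
Start: stock = 18
  Event 1 (sale 9): sell min(9,18)=9. stock: 18 - 9 = 9. total_sold = 9
  Event 2 (adjust +0): 9 + 0 = 9
  Event 3 (sale 21): sell min(21,9)=9. stock: 9 - 9 = 0. total_sold = 18
  Event 4 (adjust +7): 0 + 7 = 7
  Event 5 (sale 8): sell min(8,7)=7. stock: 7 - 7 = 0. total_sold = 25
  Event 6 (sale 16): sell min(16,0)=0. stock: 0 - 0 = 0. total_sold = 25
  Event 7 (sale 16): sell min(16,0)=0. stock: 0 - 0 = 0. total_sold = 25
  Event 8 (sale 19): sell min(19,0)=0. stock: 0 - 0 = 0. total_sold = 25
  Event 9 (restock 32): 0 + 32 = 32
  Event 10 (return 7): 32 + 7 = 39
  Event 11 (restock 24): 39 + 24 = 63
  Event 12 (adjust +7): 63 + 7 = 70
  Event 13 (sale 7): sell min(7,70)=7. stock: 70 - 7 = 63. total_sold = 32
  Event 14 (sale 7): sell min(7,63)=7. stock: 63 - 7 = 56. total_sold = 39
  Event 15 (restock 11): 56 + 11 = 67
  Event 16 (sale 1): sell min(1,67)=1. stock: 67 - 1 = 66. total_sold = 40
Final: stock = 66, total_sold = 40

First zero at event 3.

Answer: 3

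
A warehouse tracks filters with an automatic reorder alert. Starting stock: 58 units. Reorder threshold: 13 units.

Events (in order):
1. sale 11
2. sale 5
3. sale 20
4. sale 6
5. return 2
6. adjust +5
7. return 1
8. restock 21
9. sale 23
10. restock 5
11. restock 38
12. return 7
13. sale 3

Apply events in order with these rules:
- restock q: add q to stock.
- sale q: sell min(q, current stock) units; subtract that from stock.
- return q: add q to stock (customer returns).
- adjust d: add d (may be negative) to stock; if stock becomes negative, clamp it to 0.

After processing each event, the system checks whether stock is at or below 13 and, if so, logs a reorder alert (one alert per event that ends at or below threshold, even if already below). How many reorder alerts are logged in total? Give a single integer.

Processing events:
Start: stock = 58
  Event 1 (sale 11): sell min(11,58)=11. stock: 58 - 11 = 47. total_sold = 11
  Event 2 (sale 5): sell min(5,47)=5. stock: 47 - 5 = 42. total_sold = 16
  Event 3 (sale 20): sell min(20,42)=20. stock: 42 - 20 = 22. total_sold = 36
  Event 4 (sale 6): sell min(6,22)=6. stock: 22 - 6 = 16. total_sold = 42
  Event 5 (return 2): 16 + 2 = 18
  Event 6 (adjust +5): 18 + 5 = 23
  Event 7 (return 1): 23 + 1 = 24
  Event 8 (restock 21): 24 + 21 = 45
  Event 9 (sale 23): sell min(23,45)=23. stock: 45 - 23 = 22. total_sold = 65
  Event 10 (restock 5): 22 + 5 = 27
  Event 11 (restock 38): 27 + 38 = 65
  Event 12 (return 7): 65 + 7 = 72
  Event 13 (sale 3): sell min(3,72)=3. stock: 72 - 3 = 69. total_sold = 68
Final: stock = 69, total_sold = 68

Checking against threshold 13:
  After event 1: stock=47 > 13
  After event 2: stock=42 > 13
  After event 3: stock=22 > 13
  After event 4: stock=16 > 13
  After event 5: stock=18 > 13
  After event 6: stock=23 > 13
  After event 7: stock=24 > 13
  After event 8: stock=45 > 13
  After event 9: stock=22 > 13
  After event 10: stock=27 > 13
  After event 11: stock=65 > 13
  After event 12: stock=72 > 13
  After event 13: stock=69 > 13
Alert events: []. Count = 0

Answer: 0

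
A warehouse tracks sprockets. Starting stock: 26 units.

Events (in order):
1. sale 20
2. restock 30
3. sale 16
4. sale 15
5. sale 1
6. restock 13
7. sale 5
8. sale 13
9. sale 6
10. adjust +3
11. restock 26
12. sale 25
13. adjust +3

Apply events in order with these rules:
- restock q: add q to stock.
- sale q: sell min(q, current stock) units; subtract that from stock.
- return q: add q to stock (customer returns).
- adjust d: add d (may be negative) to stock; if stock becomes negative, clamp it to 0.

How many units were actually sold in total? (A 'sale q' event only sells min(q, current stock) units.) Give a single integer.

Answer: 94

Derivation:
Processing events:
Start: stock = 26
  Event 1 (sale 20): sell min(20,26)=20. stock: 26 - 20 = 6. total_sold = 20
  Event 2 (restock 30): 6 + 30 = 36
  Event 3 (sale 16): sell min(16,36)=16. stock: 36 - 16 = 20. total_sold = 36
  Event 4 (sale 15): sell min(15,20)=15. stock: 20 - 15 = 5. total_sold = 51
  Event 5 (sale 1): sell min(1,5)=1. stock: 5 - 1 = 4. total_sold = 52
  Event 6 (restock 13): 4 + 13 = 17
  Event 7 (sale 5): sell min(5,17)=5. stock: 17 - 5 = 12. total_sold = 57
  Event 8 (sale 13): sell min(13,12)=12. stock: 12 - 12 = 0. total_sold = 69
  Event 9 (sale 6): sell min(6,0)=0. stock: 0 - 0 = 0. total_sold = 69
  Event 10 (adjust +3): 0 + 3 = 3
  Event 11 (restock 26): 3 + 26 = 29
  Event 12 (sale 25): sell min(25,29)=25. stock: 29 - 25 = 4. total_sold = 94
  Event 13 (adjust +3): 4 + 3 = 7
Final: stock = 7, total_sold = 94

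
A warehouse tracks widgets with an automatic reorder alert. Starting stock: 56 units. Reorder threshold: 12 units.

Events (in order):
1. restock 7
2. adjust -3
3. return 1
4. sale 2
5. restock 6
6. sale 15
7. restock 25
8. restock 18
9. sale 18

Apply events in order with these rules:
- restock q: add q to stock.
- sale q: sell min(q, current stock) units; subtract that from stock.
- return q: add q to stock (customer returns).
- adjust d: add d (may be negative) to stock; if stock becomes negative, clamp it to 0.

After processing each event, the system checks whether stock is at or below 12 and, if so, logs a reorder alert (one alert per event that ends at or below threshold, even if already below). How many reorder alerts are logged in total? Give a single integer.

Answer: 0

Derivation:
Processing events:
Start: stock = 56
  Event 1 (restock 7): 56 + 7 = 63
  Event 2 (adjust -3): 63 + -3 = 60
  Event 3 (return 1): 60 + 1 = 61
  Event 4 (sale 2): sell min(2,61)=2. stock: 61 - 2 = 59. total_sold = 2
  Event 5 (restock 6): 59 + 6 = 65
  Event 6 (sale 15): sell min(15,65)=15. stock: 65 - 15 = 50. total_sold = 17
  Event 7 (restock 25): 50 + 25 = 75
  Event 8 (restock 18): 75 + 18 = 93
  Event 9 (sale 18): sell min(18,93)=18. stock: 93 - 18 = 75. total_sold = 35
Final: stock = 75, total_sold = 35

Checking against threshold 12:
  After event 1: stock=63 > 12
  After event 2: stock=60 > 12
  After event 3: stock=61 > 12
  After event 4: stock=59 > 12
  After event 5: stock=65 > 12
  After event 6: stock=50 > 12
  After event 7: stock=75 > 12
  After event 8: stock=93 > 12
  After event 9: stock=75 > 12
Alert events: []. Count = 0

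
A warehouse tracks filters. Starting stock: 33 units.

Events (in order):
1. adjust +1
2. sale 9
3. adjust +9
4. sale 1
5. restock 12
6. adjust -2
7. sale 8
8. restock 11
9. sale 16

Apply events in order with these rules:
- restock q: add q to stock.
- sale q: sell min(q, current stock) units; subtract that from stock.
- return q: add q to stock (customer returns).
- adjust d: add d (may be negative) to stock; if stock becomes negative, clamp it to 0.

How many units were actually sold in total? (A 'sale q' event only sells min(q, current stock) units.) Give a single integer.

Answer: 34

Derivation:
Processing events:
Start: stock = 33
  Event 1 (adjust +1): 33 + 1 = 34
  Event 2 (sale 9): sell min(9,34)=9. stock: 34 - 9 = 25. total_sold = 9
  Event 3 (adjust +9): 25 + 9 = 34
  Event 4 (sale 1): sell min(1,34)=1. stock: 34 - 1 = 33. total_sold = 10
  Event 5 (restock 12): 33 + 12 = 45
  Event 6 (adjust -2): 45 + -2 = 43
  Event 7 (sale 8): sell min(8,43)=8. stock: 43 - 8 = 35. total_sold = 18
  Event 8 (restock 11): 35 + 11 = 46
  Event 9 (sale 16): sell min(16,46)=16. stock: 46 - 16 = 30. total_sold = 34
Final: stock = 30, total_sold = 34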